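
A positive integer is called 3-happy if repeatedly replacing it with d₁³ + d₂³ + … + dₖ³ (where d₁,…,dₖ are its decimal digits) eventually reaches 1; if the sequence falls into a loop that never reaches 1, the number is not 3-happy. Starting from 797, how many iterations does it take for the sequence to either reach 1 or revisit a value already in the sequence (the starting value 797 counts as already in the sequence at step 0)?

5

797 → 7³ + 9³ + 7³ = 1415
1415 → 1³ + 4³ + 1³ + 5³ = 191
191 → 1³ + 9³ + 1³ = 731
731 → 7³ + 3³ + 1³ = 371
371 → 3³ + 7³ + 1³ = 371  — 371 repeats.
That took 5 steps.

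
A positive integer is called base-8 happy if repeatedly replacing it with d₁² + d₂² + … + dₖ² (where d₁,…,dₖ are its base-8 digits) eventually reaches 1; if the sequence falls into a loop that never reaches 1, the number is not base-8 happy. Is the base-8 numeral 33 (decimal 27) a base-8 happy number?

27 = (3,3)_8 → 3² + 3² = 18
18 = (2,2)_8 → 2² + 2² = 8
8 = (1,0)_8 → 1² + 0² = 1  — reached 1.

base-8 happy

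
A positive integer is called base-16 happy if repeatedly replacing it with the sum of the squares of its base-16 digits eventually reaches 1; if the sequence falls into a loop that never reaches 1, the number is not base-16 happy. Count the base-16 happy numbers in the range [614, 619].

2

614: 614 → 76 → 160 → 100 → 52 → 25 → 82 → 29 → 170 → 200 → 208 → 169 → 181 → 146 → 85 → 50 → 13 → 169  (repeats 169)
615: 615 → 89 → 106 → 136 → 128 → 64 → 16 → 1  (reaches 1)
616: 616 → 104 → 100 → 52 → 25 → 82 → 29 → 170 → 200 → 208 → 169 → 181 → 146 → 85 → 50 → 13 → 169  (repeats 169)
617: 617 → 121 → 130 → 68 → 32 → 4 → 16 → 1  (reaches 1)
618: 618 → 140 → 208 → 169 → 181 → 146 → 85 → 50 → 13 → 169  (repeats 169)
619: 619 → 161 → 101 → 61 → 178 → 125 → 218 → 269 → 170 → 200 → 208 → 169 → 181 → 146 → 85 → 50 → 13 → 169  (repeats 169)
base-16 happy: 615, 617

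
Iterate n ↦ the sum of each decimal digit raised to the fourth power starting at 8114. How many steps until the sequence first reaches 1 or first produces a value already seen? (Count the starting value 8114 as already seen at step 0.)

8114 → 8⁴ + 1⁴ + 1⁴ + 4⁴ = 4354
4354 → 4⁴ + 3⁴ + 5⁴ + 4⁴ = 1218
1218 → 1⁴ + 2⁴ + 1⁴ + 8⁴ = 4114
4114 → 4⁴ + 1⁴ + 1⁴ + 4⁴ = 514
514 → 5⁴ + 1⁴ + 4⁴ = 882
882 → 8⁴ + 8⁴ + 2⁴ = 8208
8208 → 8⁴ + 2⁴ + 0⁴ + 8⁴ = 8208  — 8208 repeats.
That took 7 steps.

7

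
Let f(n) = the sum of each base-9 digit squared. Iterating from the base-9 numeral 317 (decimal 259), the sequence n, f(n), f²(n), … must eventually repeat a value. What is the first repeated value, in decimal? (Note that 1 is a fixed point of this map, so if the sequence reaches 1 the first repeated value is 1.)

259 = (3,1,7)_9 → 59
59 = (6,5)_9 → 61
61 = (6,7)_9 → 85
85 = (1,0,4)_9 → 17
17 = (1,8)_9 → 65
65 = (7,2)_9 → 53
53 = (5,8)_9 → 89
89 = (1,0,8)_9 → 65  — 65 already appeared earlier.

65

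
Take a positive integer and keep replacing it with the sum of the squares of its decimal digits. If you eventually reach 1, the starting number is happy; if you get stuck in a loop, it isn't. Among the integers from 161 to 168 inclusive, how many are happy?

161: 161 → 38 → 73 → 58 → 89 → 145 → 42 → 20 → 4 → 16 → 37 → 58  — not happy
162: 162 → 41 → 17 → 50 → 25 → 29 → 85 → 89 → 145 → 42 → 20 → 4 → 16 → 37 → 58 → 89  — not happy
163: 163 → 46 → 52 → 29 → 85 → 89 → 145 → 42 → 20 → 4 → 16 → 37 → 58 → 89  — not happy
164: 164 → 53 → 34 → 25 → 29 → 85 → 89 → 145 → 42 → 20 → 4 → 16 → 37 → 58 → 89  — not happy
165: 165 → 62 → 40 → 16 → 37 → 58 → 89 → 145 → 42 → 20 → 4 → 16  — not happy
166: 166 → 73 → 58 → 89 → 145 → 42 → 20 → 4 → 16 → 37 → 58  — not happy
167: 167 → 86 → 100 → 1  — happy
168: 168 → 101 → 2 → 4 → 16 → 37 → 58 → 89 → 145 → 42 → 20 → 4  — not happy
happy: 167

1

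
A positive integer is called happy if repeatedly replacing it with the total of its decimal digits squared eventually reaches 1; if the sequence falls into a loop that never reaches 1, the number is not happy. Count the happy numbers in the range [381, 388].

381: 381 → 74 → 65 → 61 → 37 → 58 → 89 → 145 → 42 → 20 → 4 → 16 → 37  — not happy
382: 382 → 77 → 98 → 145 → 42 → 20 → 4 → 16 → 37 → 58 → 89 → 145  — not happy
383: 383 → 82 → 68 → 100 → 1  — happy
384: 384 → 89 → 145 → 42 → 20 → 4 → 16 → 37 → 58 → 89  — not happy
385: 385 → 98 → 145 → 42 → 20 → 4 → 16 → 37 → 58 → 89 → 145  — not happy
386: 386 → 109 → 82 → 68 → 100 → 1  — happy
387: 387 → 122 → 9 → 81 → 65 → 61 → 37 → 58 → 89 → 145 → 42 → 20 → 4 → 16 → 37  — not happy
388: 388 → 137 → 59 → 106 → 37 → 58 → 89 → 145 → 42 → 20 → 4 → 16 → 37  — not happy
happy: 383, 386

2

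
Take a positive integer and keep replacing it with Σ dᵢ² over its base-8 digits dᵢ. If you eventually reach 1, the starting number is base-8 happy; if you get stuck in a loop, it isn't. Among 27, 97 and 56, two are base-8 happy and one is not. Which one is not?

56

27: 27 → 18 → 8 → 1  — reaches 1 (base-8 happy)
97: 97 → 18 → 8 → 1  — reaches 1 (base-8 happy)
56: 56 → 49 → 37 → 41 → 26 → 13 → 26  — repeats 26 (not base-8 happy)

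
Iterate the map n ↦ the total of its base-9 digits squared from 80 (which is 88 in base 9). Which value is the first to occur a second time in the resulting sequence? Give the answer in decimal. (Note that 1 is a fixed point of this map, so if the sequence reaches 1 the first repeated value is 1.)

50

80 = (8,8)_9 → 8² + 8² = 128
128 = (1,5,2)_9 → 1² + 5² + 2² = 30
30 = (3,3)_9 → 3² + 3² = 18
18 = (2,0)_9 → 2² + 0² = 4
4 = (4)_9 → 4² = 16
16 = (1,7)_9 → 1² + 7² = 50
50 = (5,5)_9 → 5² + 5² = 50  — 50 already appeared earlier.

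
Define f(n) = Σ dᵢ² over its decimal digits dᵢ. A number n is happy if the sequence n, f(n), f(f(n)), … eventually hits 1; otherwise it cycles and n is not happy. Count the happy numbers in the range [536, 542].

1

536: 536 → 70 → 49 → 97 → 130 → 10 → 1  (reaches 1)
537: 537 → 83 → 73 → 58 → 89 → 145 → 42 → 20 → 4 → 16 → 37 → 58  (repeats 58)
538: 538 → 98 → 145 → 42 → 20 → 4 → 16 → 37 → 58 → 89 → 145  (repeats 145)
539: 539 → 115 → 27 → 53 → 34 → 25 → 29 → 85 → 89 → 145 → 42 → 20 → 4 → 16 → 37 → 58 → 89  (repeats 89)
540: 540 → 41 → 17 → 50 → 25 → 29 → 85 → 89 → 145 → 42 → 20 → 4 → 16 → 37 → 58 → 89  (repeats 89)
541: 541 → 42 → 20 → 4 → 16 → 37 → 58 → 89 → 145 → 42  (repeats 42)
542: 542 → 45 → 41 → 17 → 50 → 25 → 29 → 85 → 89 → 145 → 42 → 20 → 4 → 16 → 37 → 58 → 89  (repeats 89)
happy: 536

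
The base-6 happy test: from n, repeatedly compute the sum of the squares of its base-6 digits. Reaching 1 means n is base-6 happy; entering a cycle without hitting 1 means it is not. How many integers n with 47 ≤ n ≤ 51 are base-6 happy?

47: 47 → 27 → 25 → 17 → 29 → 41 → 26 → 20 → 13 → 5 → 25  (repeats 25)
48: 48 → 5 → 25 → 17 → 29 → 41 → 26 → 20 → 13 → 5  (repeats 5)
49: 49 → 6 → 1  (reaches 1)
50: 50 → 9 → 10 → 17 → 29 → 41 → 26 → 20 → 13 → 5 → 25 → 17  (repeats 17)
51: 51 → 14 → 8 → 5 → 25 → 17 → 29 → 41 → 26 → 20 → 13 → 5  (repeats 5)
base-6 happy: 49

1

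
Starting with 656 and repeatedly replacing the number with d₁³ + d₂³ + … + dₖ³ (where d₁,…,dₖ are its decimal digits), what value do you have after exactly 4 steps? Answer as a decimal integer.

1025

656 → 6³ + 5³ + 6³ = 216 + 125 + 216 = 557
557 → 5³ + 5³ + 7³ = 125 + 125 + 343 = 593
593 → 5³ + 9³ + 3³ = 125 + 729 + 27 = 881
881 → 8³ + 8³ + 1³ = 512 + 512 + 1 = 1025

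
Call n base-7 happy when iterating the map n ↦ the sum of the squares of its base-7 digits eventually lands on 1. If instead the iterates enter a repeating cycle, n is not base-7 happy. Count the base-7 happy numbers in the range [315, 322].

1

315: 315 → 45 → 45  — not base-7 happy
316: 316 → 46 → 52 → 10 → 10  — not base-7 happy
317: 317 → 49 → 1  — base-7 happy
318: 318 → 54 → 26 → 34 → 52 → 10 → 10  — not base-7 happy
319: 319 → 61 → 27 → 45 → 45  — not base-7 happy
320: 320 → 70 → 10 → 10  — not base-7 happy
321: 321 → 81 → 33 → 41 → 61 → 27 → 45 → 45  — not base-7 happy
322: 322 → 52 → 10 → 10  — not base-7 happy
base-7 happy: 317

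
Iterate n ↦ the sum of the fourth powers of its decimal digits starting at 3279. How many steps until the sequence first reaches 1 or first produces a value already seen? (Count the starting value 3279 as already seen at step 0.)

3279 → 3⁴ + 2⁴ + 7⁴ + 9⁴ = 9059
9059 → 9⁴ + 0⁴ + 5⁴ + 9⁴ = 13747
13747 → 1⁴ + 3⁴ + 7⁴ + 4⁴ + 7⁴ = 5140
5140 → 5⁴ + 1⁴ + 4⁴ + 0⁴ = 882
882 → 8⁴ + 8⁴ + 2⁴ = 8208
8208 → 8⁴ + 2⁴ + 0⁴ + 8⁴ = 8208  — 8208 repeats.
That took 6 steps.

6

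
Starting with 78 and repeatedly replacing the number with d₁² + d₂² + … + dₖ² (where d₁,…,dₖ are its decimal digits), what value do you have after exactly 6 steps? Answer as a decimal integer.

78 → 7² + 8² = 113
113 → 1² + 1² + 3² = 11
11 → 1² + 1² = 2
2 → 2² = 4
4 → 4² = 16
16 → 1² + 6² = 37

37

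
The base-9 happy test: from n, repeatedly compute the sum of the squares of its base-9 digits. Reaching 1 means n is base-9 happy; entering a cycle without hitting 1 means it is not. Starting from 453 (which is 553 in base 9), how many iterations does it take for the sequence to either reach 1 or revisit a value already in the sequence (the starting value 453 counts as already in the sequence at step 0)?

453 = (5,5,3)_9 → 5² + 5² + 3² = 59
59 = (6,5)_9 → 6² + 5² = 61
61 = (6,7)_9 → 6² + 7² = 85
85 = (1,0,4)_9 → 1² + 0² + 4² = 17
17 = (1,8)_9 → 1² + 8² = 65
65 = (7,2)_9 → 7² + 2² = 53
53 = (5,8)_9 → 5² + 8² = 89
89 = (1,0,8)_9 → 1² + 0² + 8² = 65  — 65 repeats.
That took 8 steps.

8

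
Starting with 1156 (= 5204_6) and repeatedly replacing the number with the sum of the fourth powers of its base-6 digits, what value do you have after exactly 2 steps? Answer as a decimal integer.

962

1156 = (5,2,0,4)_6 → 5⁴ + 2⁴ + 0⁴ + 4⁴ = 625 + 16 + 0 + 256 = 897
897 = (4,0,5,3)_6 → 4⁴ + 0⁴ + 5⁴ + 3⁴ = 256 + 0 + 625 + 81 = 962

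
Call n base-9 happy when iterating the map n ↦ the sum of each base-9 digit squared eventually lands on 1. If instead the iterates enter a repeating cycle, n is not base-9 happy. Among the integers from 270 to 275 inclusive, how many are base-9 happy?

1

270: 270 → 18 → 4 → 16 → 50 → 50  (repeats 50)
271: 271 → 19 → 5 → 25 → 53 → 89 → 65 → 53  (repeats 53)
272: 272 → 22 → 20 → 8 → 64 → 50 → 50  (repeats 50)
273: 273 → 27 → 9 → 1  (reaches 1)
274: 274 → 34 → 58 → 52 → 74 → 68 → 74  (repeats 74)
275: 275 → 43 → 65 → 53 → 89 → 65  (repeats 65)
base-9 happy: 273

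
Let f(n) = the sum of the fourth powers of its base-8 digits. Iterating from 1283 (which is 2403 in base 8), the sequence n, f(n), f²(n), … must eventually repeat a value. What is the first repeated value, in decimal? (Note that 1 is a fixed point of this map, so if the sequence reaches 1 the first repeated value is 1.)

256

1283 = (2,4,0,3)_8 → 2⁴ + 4⁴ + 0⁴ + 3⁴ = 16 + 256 + 0 + 81 = 353
353 = (5,4,1)_8 → 5⁴ + 4⁴ + 1⁴ = 625 + 256 + 1 = 882
882 = (1,5,6,2)_8 → 1⁴ + 5⁴ + 6⁴ + 2⁴ = 1 + 625 + 1296 + 16 = 1938
1938 = (3,6,2,2)_8 → 3⁴ + 6⁴ + 2⁴ + 2⁴ = 81 + 1296 + 16 + 16 = 1409
1409 = (2,6,0,1)_8 → 2⁴ + 6⁴ + 0⁴ + 1⁴ = 16 + 1296 + 0 + 1 = 1313
1313 = (2,4,4,1)_8 → 2⁴ + 4⁴ + 4⁴ + 1⁴ = 16 + 256 + 256 + 1 = 529
529 = (1,0,2,1)_8 → 1⁴ + 0⁴ + 2⁴ + 1⁴ = 1 + 0 + 16 + 1 = 18
18 = (2,2)_8 → 2⁴ + 2⁴ = 16 + 16 = 32
32 = (4,0)_8 → 4⁴ + 0⁴ = 256 + 0 = 256
256 = (4,0,0)_8 → 4⁴ + 0⁴ + 0⁴ = 256 + 0 + 0 = 256  — 256 already appeared earlier.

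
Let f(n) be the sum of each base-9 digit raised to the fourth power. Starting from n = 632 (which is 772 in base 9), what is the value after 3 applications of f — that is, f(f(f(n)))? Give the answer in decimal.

632 = (7,7,2)_9 → 7⁴ + 7⁴ + 2⁴ = 4818
4818 = (6,5,4,3)_9 → 6⁴ + 5⁴ + 4⁴ + 3⁴ = 2258
2258 = (3,0,7,8)_9 → 3⁴ + 0⁴ + 7⁴ + 8⁴ = 6578

6578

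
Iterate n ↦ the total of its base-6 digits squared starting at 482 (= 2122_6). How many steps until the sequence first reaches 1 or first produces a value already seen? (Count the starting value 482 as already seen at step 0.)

9

482 = (2,1,2,2)_6 → 2² + 1² + 2² + 2² = 4 + 1 + 4 + 4 = 13
13 = (2,1)_6 → 2² + 1² = 4 + 1 = 5
5 = (5)_6 → 5² = 25
25 = (4,1)_6 → 4² + 1² = 16 + 1 = 17
17 = (2,5)_6 → 2² + 5² = 4 + 25 = 29
29 = (4,5)_6 → 4² + 5² = 16 + 25 = 41
41 = (1,0,5)_6 → 1² + 0² + 5² = 1 + 0 + 25 = 26
26 = (4,2)_6 → 4² + 2² = 16 + 4 = 20
20 = (3,2)_6 → 3² + 2² = 9 + 4 = 13  — 13 repeats.
That took 9 steps.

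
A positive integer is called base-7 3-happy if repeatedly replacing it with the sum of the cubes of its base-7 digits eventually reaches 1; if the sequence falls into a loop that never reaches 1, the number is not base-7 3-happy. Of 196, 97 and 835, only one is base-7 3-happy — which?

97

196: 196 → 64 → 10 → 28 → 64  — repeats 64 (not base-7 3-happy)
97: 97 → 433 → 343 → 1  — reaches 1 (base-7 3-happy)
835: 835 → 43 → 217 → 91 → 217  — repeats 217 (not base-7 3-happy)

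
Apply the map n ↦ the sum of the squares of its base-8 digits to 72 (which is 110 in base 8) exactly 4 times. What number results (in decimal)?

72 = (1,1,0)_8 → 1² + 1² + 0² = 2
2 = (2)_8 → 2² = 4
4 = (4)_8 → 4² = 16
16 = (2,0)_8 → 2² + 0² = 4

4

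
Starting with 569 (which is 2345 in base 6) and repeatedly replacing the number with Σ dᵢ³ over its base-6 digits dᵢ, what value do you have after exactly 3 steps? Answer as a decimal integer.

569 = (2,3,4,5)_6 → 2³ + 3³ + 4³ + 5³ = 224
224 = (1,0,1,2)_6 → 1³ + 0³ + 1³ + 2³ = 10
10 = (1,4)_6 → 1³ + 4³ = 65

65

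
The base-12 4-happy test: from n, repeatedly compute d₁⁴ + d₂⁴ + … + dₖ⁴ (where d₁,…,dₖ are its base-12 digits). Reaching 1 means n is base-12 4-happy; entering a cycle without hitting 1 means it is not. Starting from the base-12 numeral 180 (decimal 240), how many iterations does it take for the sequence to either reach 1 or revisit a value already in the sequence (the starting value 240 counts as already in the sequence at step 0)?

15

240 = (1,8,0)_12 → 4097
4097 = (2,4,5,5)_12 → 1522
1522 = (10,6,10)_12 → 21296
21296 = (1,0,3,10,8)_12 → 14178
14178 = (8,2,5,6)_12 → 6033
6033 = (3,5,10,9)_12 → 17267
17267 = (9,11,10,11)_12 → 45843
45843 = (2,2,6,4,3)_12 → 1665
1665 = (11,6,9)_12 → 22498
22498 = (1,1,0,2,10)_12 → 10018
10018 = (5,9,6,10)_12 → 18482
18482 = (10,8,4,2)_12 → 14368
14368 = (8,3,9,4)_12 → 10994
10994 = (6,4,4,2)_12 → 1824
1824 = (1,0,8,0)_12 → 4097  — 4097 repeats.
That took 15 steps.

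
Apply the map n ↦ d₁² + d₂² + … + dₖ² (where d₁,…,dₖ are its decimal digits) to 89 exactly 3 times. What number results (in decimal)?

89 → 145
145 → 42
42 → 20

20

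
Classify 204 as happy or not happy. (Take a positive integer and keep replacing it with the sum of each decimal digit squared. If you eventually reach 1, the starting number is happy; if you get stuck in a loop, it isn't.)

204 → 2² + 0² + 4² = 20
20 → 2² + 0² = 4
4 → 4² = 16
16 → 1² + 6² = 37
37 → 3² + 7² = 58
58 → 5² + 8² = 89
89 → 8² + 9² = 145
145 → 1² + 4² + 5² = 42
42 → 4² + 2² = 20  — 20 already seen; the sequence cycles without reaching 1.

not happy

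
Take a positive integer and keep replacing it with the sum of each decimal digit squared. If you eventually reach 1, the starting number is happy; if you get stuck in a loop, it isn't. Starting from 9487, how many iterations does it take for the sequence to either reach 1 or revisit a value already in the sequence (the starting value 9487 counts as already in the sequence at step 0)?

14

9487 → 9² + 4² + 8² + 7² = 210
210 → 2² + 1² + 0² = 5
5 → 5² = 25
25 → 2² + 5² = 29
29 → 2² + 9² = 85
85 → 8² + 5² = 89
89 → 8² + 9² = 145
145 → 1² + 4² + 5² = 42
42 → 4² + 2² = 20
20 → 2² + 0² = 4
4 → 4² = 16
16 → 1² + 6² = 37
37 → 3² + 7² = 58
58 → 5² + 8² = 89  — 89 repeats.
That took 14 steps.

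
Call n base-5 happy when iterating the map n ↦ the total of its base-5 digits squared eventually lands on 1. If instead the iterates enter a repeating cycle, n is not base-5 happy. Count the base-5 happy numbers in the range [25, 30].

2

25: 25 → 1  — base-5 happy
26: 26 → 2 → 4 → 16 → 10 → 4  — not base-5 happy
27: 27 → 5 → 1  — base-5 happy
28: 28 → 10 → 4 → 16 → 10  — not base-5 happy
29: 29 → 17 → 13 → 13  — not base-5 happy
30: 30 → 2 → 4 → 16 → 10 → 4  — not base-5 happy
base-5 happy: 25, 27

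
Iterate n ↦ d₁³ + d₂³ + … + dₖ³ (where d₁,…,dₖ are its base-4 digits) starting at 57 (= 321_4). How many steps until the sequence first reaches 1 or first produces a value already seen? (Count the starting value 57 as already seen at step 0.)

3

57 = (3,2,1)_4 → 3³ + 2³ + 1³ = 27 + 8 + 1 = 36
36 = (2,1,0)_4 → 2³ + 1³ + 0³ = 8 + 1 + 0 = 9
9 = (2,1)_4 → 2³ + 1³ = 8 + 1 = 9  — 9 repeats.
That took 3 steps.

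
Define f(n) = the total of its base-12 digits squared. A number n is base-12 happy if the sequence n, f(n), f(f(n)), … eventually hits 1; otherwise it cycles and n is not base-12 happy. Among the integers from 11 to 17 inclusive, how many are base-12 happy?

1

11: 11 → 121 → 101 → 89 → 74 → 40 → 25 → 5 → 25  — not base-12 happy
12: 12 → 1  — base-12 happy
13: 13 → 2 → 4 → 16 → 17 → 26 → 8 → 64 → 41 → 34 → 104 → 128 → 164 → 66 → 61 → 26  — not base-12 happy
14: 14 → 5 → 25 → 5  — not base-12 happy
15: 15 → 10 → 100 → 80 → 100  — not base-12 happy
16: 16 → 17 → 26 → 8 → 64 → 41 → 34 → 104 → 128 → 164 → 66 → 61 → 26  — not base-12 happy
17: 17 → 26 → 8 → 64 → 41 → 34 → 104 → 128 → 164 → 66 → 61 → 26  — not base-12 happy
base-12 happy: 12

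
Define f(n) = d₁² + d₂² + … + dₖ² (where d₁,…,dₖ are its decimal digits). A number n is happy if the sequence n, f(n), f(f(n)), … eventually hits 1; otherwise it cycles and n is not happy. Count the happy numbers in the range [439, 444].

1

439: 439 → 106 → 37 → 58 → 89 → 145 → 42 → 20 → 4 → 16 → 37  (repeats 37)
440: 440 → 32 → 13 → 10 → 1  (reaches 1)
441: 441 → 33 → 18 → 65 → 61 → 37 → 58 → 89 → 145 → 42 → 20 → 4 → 16 → 37  (repeats 37)
442: 442 → 36 → 45 → 41 → 17 → 50 → 25 → 29 → 85 → 89 → 145 → 42 → 20 → 4 → 16 → 37 → 58 → 89  (repeats 89)
443: 443 → 41 → 17 → 50 → 25 → 29 → 85 → 89 → 145 → 42 → 20 → 4 → 16 → 37 → 58 → 89  (repeats 89)
444: 444 → 48 → 80 → 64 → 52 → 29 → 85 → 89 → 145 → 42 → 20 → 4 → 16 → 37 → 58 → 89  (repeats 89)
happy: 440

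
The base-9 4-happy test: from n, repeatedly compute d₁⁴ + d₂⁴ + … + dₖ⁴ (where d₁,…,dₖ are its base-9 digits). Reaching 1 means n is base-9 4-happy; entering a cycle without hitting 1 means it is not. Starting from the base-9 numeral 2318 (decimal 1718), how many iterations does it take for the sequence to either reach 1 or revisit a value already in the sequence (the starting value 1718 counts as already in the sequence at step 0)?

15

1718 = (2,3,1,8)_9 → 2⁴ + 3⁴ + 1⁴ + 8⁴ = 16 + 81 + 1 + 4096 = 4194
4194 = (5,6,7,0)_9 → 5⁴ + 6⁴ + 7⁴ + 0⁴ = 625 + 1296 + 2401 + 0 = 4322
4322 = (5,8,3,2)_9 → 5⁴ + 8⁴ + 3⁴ + 2⁴ = 625 + 4096 + 81 + 16 = 4818
4818 = (6,5,4,3)_9 → 6⁴ + 5⁴ + 4⁴ + 3⁴ = 1296 + 625 + 256 + 81 = 2258
2258 = (3,0,7,8)_9 → 3⁴ + 0⁴ + 7⁴ + 8⁴ = 81 + 0 + 2401 + 4096 = 6578
6578 = (1,0,0,1,8)_9 → 1⁴ + 0⁴ + 0⁴ + 1⁴ + 8⁴ = 1 + 0 + 0 + 1 + 4096 = 4098
4098 = (5,5,5,3)_9 → 5⁴ + 5⁴ + 5⁴ + 3⁴ = 625 + 625 + 625 + 81 = 1956
1956 = (2,6,1,3)_9 → 2⁴ + 6⁴ + 1⁴ + 3⁴ = 16 + 1296 + 1 + 81 = 1394
1394 = (1,8,1,8)_9 → 1⁴ + 8⁴ + 1⁴ + 8⁴ = 1 + 4096 + 1 + 4096 = 8194
8194 = (1,2,2,1,4)_9 → 1⁴ + 2⁴ + 2⁴ + 1⁴ + 4⁴ = 1 + 16 + 16 + 1 + 256 = 290
290 = (3,5,2)_9 → 3⁴ + 5⁴ + 2⁴ = 81 + 625 + 16 = 722
722 = (8,8,2)_9 → 8⁴ + 8⁴ + 2⁴ = 4096 + 4096 + 16 = 8208
8208 = (1,2,2,3,0)_9 → 1⁴ + 2⁴ + 2⁴ + 3⁴ + 0⁴ = 1 + 16 + 16 + 81 + 0 = 114
114 = (1,3,6)_9 → 1⁴ + 3⁴ + 6⁴ = 1 + 81 + 1296 = 1378
1378 = (1,8,0,1)_9 → 1⁴ + 8⁴ + 0⁴ + 1⁴ = 1 + 4096 + 0 + 1 = 4098  — 4098 repeats.
That took 15 steps.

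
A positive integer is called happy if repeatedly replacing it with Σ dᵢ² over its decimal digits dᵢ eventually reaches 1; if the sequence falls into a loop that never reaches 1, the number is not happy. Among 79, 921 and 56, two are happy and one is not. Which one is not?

56

79: 79 → 130 → 10 → 1  — reaches 1 (happy)
921: 921 → 86 → 100 → 1  — reaches 1 (happy)
56: 56 → 61 → 37 → 58 → 89 → 145 → 42 → 20 → 4 → 16 → 37  — repeats 37 (not happy)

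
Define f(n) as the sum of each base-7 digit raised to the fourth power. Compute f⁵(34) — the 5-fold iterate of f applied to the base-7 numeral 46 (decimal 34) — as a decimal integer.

34 = (4,6)_7 → 4⁴ + 6⁴ = 256 + 1296 = 1552
1552 = (4,3,4,5)_7 → 4⁴ + 3⁴ + 4⁴ + 5⁴ = 256 + 81 + 256 + 625 = 1218
1218 = (3,3,6,0)_7 → 3⁴ + 3⁴ + 6⁴ + 0⁴ = 81 + 81 + 1296 + 0 = 1458
1458 = (4,1,5,2)_7 → 4⁴ + 1⁴ + 5⁴ + 2⁴ = 256 + 1 + 625 + 16 = 898
898 = (2,4,2,2)_7 → 2⁴ + 4⁴ + 2⁴ + 2⁴ = 16 + 256 + 16 + 16 = 304

304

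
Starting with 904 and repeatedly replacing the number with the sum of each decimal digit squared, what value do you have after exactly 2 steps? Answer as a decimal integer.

130

904 → 9² + 0² + 4² = 97
97 → 9² + 7² = 130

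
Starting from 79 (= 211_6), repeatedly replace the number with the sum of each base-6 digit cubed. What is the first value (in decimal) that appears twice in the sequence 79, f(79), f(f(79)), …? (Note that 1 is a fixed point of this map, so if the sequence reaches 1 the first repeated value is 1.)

190

79 = (2,1,1)_6 → 2³ + 1³ + 1³ = 10
10 = (1,4)_6 → 1³ + 4³ = 65
65 = (1,4,5)_6 → 1³ + 4³ + 5³ = 190
190 = (5,1,4)_6 → 5³ + 1³ + 4³ = 190  — 190 already appeared earlier.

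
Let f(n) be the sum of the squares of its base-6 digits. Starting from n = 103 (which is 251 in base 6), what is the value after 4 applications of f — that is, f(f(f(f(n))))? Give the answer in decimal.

29

103 = (2,5,1)_6 → 2² + 5² + 1² = 30
30 = (5,0)_6 → 5² + 0² = 25
25 = (4,1)_6 → 4² + 1² = 17
17 = (2,5)_6 → 2² + 5² = 29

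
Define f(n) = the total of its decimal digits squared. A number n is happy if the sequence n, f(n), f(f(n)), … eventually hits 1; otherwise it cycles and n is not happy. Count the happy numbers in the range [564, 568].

564: 564 → 77 → 98 → 145 → 42 → 20 → 4 → 16 → 37 → 58 → 89 → 145  (repeats 145)
565: 565 → 86 → 100 → 1  (reaches 1)
566: 566 → 97 → 130 → 10 → 1  (reaches 1)
567: 567 → 110 → 2 → 4 → 16 → 37 → 58 → 89 → 145 → 42 → 20 → 4  (repeats 4)
568: 568 → 125 → 30 → 9 → 81 → 65 → 61 → 37 → 58 → 89 → 145 → 42 → 20 → 4 → 16 → 37  (repeats 37)
happy: 565, 566

2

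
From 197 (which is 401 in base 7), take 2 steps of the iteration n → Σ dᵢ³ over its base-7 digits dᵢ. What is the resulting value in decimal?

17

197 = (4,0,1)_7 → 4³ + 0³ + 1³ = 64 + 0 + 1 = 65
65 = (1,2,2)_7 → 1³ + 2³ + 2³ = 1 + 8 + 8 = 17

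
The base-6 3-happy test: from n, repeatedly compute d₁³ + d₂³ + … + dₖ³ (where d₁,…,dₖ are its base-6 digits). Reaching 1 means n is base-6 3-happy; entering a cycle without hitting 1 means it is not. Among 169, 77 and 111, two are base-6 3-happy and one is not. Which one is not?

169: 169 → 129 → 81 → 36 → 1  — reaches 1 (base-6 3-happy)
77: 77 → 133 → 92 → 43 → 3 → 27 → 91 → 36 → 1  — reaches 1 (base-6 3-happy)
111: 111 → 54 → 28 → 128 → 62 → 73 → 9 → 28  — repeats 28 (not base-6 3-happy)

111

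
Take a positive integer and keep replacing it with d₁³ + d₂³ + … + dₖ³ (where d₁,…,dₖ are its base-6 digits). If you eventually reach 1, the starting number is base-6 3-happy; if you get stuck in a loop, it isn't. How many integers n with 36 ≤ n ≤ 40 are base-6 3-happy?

1

36: 36 → 1  — base-6 3-happy
37: 37 → 2 → 8 → 9 → 28 → 128 → 62 → 73 → 9  — not base-6 3-happy
38: 38 → 9 → 28 → 128 → 62 → 73 → 9  — not base-6 3-happy
39: 39 → 28 → 128 → 62 → 73 → 9 → 28  — not base-6 3-happy
40: 40 → 65 → 190 → 190  — not base-6 3-happy
base-6 3-happy: 36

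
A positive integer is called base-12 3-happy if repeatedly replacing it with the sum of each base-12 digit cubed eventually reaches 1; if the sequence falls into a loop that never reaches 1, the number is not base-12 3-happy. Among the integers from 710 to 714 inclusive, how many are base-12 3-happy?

4

710: 710 → 1403 → 2572 → 1190 → 547 → 1099 → 1029 → 1073 → 593 → 190 → 1028 → 856 → 1520 → 1728 → 1  (reaches 1)
711: 711 → 1422 → 1945 → 219 → 244 → 577 → 65 → 250 → 1513 → 1217 → 762 → 368 → 736 → 190 → 1028 → 856 → 1520 → 1728 → 1  (reaches 1)
712: 712 → 1459 → 1344 → 793 → 342 → 288 → 8 → 512 → 755 → 1464 → 1008 → 343 → 415 → 1351 → 1136 → 1855 → 1344  (repeats 1344)
713: 713 → 1520 → 1728 → 1  (reaches 1)
714: 714 → 1611 → 1366 → 1854 → 1217 → 762 → 368 → 736 → 190 → 1028 → 856 → 1520 → 1728 → 1  (reaches 1)
base-12 3-happy: 710, 711, 713, 714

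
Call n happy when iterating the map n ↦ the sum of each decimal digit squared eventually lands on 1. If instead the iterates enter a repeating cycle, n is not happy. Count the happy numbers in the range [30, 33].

30: 30 → 9 → 81 → 65 → 61 → 37 → 58 → 89 → 145 → 42 → 20 → 4 → 16 → 37  — not happy
31: 31 → 10 → 1  — happy
32: 32 → 13 → 10 → 1  — happy
33: 33 → 18 → 65 → 61 → 37 → 58 → 89 → 145 → 42 → 20 → 4 → 16 → 37  — not happy
happy: 31, 32

2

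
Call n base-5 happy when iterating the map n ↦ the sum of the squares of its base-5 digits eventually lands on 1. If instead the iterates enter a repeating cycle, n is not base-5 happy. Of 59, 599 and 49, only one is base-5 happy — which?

49

59: 59 → 21 → 17 → 13 → 13  — repeats 13 (not base-5 happy)
599: 599 → 57 → 9 → 17 → 13 → 13  — repeats 13 (not base-5 happy)
49: 49 → 33 → 11 → 5 → 1  — reaches 1 (base-5 happy)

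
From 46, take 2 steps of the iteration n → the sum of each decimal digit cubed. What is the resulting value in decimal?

520

46 → 4³ + 6³ = 280
280 → 2³ + 8³ + 0³ = 520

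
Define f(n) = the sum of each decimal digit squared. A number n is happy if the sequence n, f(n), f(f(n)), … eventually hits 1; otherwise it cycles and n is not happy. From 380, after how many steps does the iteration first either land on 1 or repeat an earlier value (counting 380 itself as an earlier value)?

10

380 → 73
73 → 58
58 → 89
89 → 145
145 → 42
42 → 20
20 → 4
4 → 16
16 → 37
37 → 58  — 58 repeats.
That took 10 steps.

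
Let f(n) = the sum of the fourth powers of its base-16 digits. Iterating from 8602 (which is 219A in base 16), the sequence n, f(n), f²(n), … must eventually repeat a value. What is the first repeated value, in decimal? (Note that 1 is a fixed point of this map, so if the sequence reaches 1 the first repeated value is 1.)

1

8602 = (2,1,9,10)_16 → 16578
16578 = (4,0,12,2)_16 → 21008
21008 = (5,2,1,0)_16 → 642
642 = (2,8,2)_16 → 4128
4128 = (1,0,2,0)_16 → 17
17 = (1,1)_16 → 2
2 = (2)_16 → 16
16 = (1,0)_16 → 1  — reached the fixed point 1.
1 → 1, so 1 is the first repeated value.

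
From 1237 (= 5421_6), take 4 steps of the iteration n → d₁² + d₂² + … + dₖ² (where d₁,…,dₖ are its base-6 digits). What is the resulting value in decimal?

1237 = (5,4,2,1)_6 → 5² + 4² + 2² + 1² = 25 + 16 + 4 + 1 = 46
46 = (1,1,4)_6 → 1² + 1² + 4² = 1 + 1 + 16 = 18
18 = (3,0)_6 → 3² + 0² = 9 + 0 = 9
9 = (1,3)_6 → 1² + 3² = 1 + 9 = 10

10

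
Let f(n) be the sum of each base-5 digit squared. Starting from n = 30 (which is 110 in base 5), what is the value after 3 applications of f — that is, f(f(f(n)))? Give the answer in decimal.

30 = (1,1,0)_5 → 1² + 1² + 0² = 2
2 = (2)_5 → 2² = 4
4 = (4)_5 → 4² = 16

16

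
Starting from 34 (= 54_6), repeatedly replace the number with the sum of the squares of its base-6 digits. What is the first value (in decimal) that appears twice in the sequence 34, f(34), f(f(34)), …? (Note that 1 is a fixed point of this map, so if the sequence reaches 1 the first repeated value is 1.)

41

34 = (5,4)_6 → 5² + 4² = 41
41 = (1,0,5)_6 → 1² + 0² + 5² = 26
26 = (4,2)_6 → 4² + 2² = 20
20 = (3,2)_6 → 3² + 2² = 13
13 = (2,1)_6 → 2² + 1² = 5
5 = (5)_6 → 5² = 25
25 = (4,1)_6 → 4² + 1² = 17
17 = (2,5)_6 → 2² + 5² = 29
29 = (4,5)_6 → 4² + 5² = 41  — 41 already appeared earlier.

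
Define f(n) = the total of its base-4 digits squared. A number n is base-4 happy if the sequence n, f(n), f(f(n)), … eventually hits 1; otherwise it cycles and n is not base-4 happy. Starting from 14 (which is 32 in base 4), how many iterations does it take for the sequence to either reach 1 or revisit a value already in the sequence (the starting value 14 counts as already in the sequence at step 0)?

14 = (3,2)_4 → 3² + 2² = 9 + 4 = 13
13 = (3,1)_4 → 3² + 1² = 9 + 1 = 10
10 = (2,2)_4 → 2² + 2² = 4 + 4 = 8
8 = (2,0)_4 → 2² + 0² = 4 + 0 = 4
4 = (1,0)_4 → 1² + 0² = 1 + 0 = 1  — reached 1.
That took 5 steps.

5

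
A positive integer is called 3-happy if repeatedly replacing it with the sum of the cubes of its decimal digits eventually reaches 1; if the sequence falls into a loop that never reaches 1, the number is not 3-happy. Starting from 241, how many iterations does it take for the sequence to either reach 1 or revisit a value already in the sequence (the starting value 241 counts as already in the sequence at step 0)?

241 → 2³ + 4³ + 1³ = 8 + 64 + 1 = 73
73 → 7³ + 3³ = 343 + 27 = 370
370 → 3³ + 7³ + 0³ = 27 + 343 + 0 = 370  — 370 repeats.
That took 3 steps.

3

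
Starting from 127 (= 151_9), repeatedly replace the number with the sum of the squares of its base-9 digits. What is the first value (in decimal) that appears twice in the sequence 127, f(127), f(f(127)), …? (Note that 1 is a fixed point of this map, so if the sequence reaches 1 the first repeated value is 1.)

1

127 = (1,5,1)_9 → 1² + 5² + 1² = 27
27 = (3,0)_9 → 3² + 0² = 9
9 = (1,0)_9 → 1² + 0² = 1  — reached the fixed point 1.
1 → 1, so 1 is the first repeated value.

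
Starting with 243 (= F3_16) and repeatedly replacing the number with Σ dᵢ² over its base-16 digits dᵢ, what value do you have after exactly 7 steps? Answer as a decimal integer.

243 = (15,3)_16 → 15² + 3² = 234
234 = (14,10)_16 → 14² + 10² = 296
296 = (1,2,8)_16 → 1² + 2² + 8² = 69
69 = (4,5)_16 → 4² + 5² = 41
41 = (2,9)_16 → 2² + 9² = 85
85 = (5,5)_16 → 5² + 5² = 50
50 = (3,2)_16 → 3² + 2² = 13

13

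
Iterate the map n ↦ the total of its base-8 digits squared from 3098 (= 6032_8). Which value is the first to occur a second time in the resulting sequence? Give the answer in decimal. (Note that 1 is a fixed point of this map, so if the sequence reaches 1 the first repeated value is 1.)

26

3098 = (6,0,3,2)_8 → 6² + 0² + 3² + 2² = 36 + 0 + 9 + 4 = 49
49 = (6,1)_8 → 6² + 1² = 36 + 1 = 37
37 = (4,5)_8 → 4² + 5² = 16 + 25 = 41
41 = (5,1)_8 → 5² + 1² = 25 + 1 = 26
26 = (3,2)_8 → 3² + 2² = 9 + 4 = 13
13 = (1,5)_8 → 1² + 5² = 1 + 25 = 26  — 26 already appeared earlier.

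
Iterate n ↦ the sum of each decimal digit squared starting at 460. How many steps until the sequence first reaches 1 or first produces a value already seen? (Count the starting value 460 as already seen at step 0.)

460 → 4² + 6² + 0² = 52
52 → 5² + 2² = 29
29 → 2² + 9² = 85
85 → 8² + 5² = 89
89 → 8² + 9² = 145
145 → 1² + 4² + 5² = 42
42 → 4² + 2² = 20
20 → 2² + 0² = 4
4 → 4² = 16
16 → 1² + 6² = 37
37 → 3² + 7² = 58
58 → 5² + 8² = 89  — 89 repeats.
That took 12 steps.

12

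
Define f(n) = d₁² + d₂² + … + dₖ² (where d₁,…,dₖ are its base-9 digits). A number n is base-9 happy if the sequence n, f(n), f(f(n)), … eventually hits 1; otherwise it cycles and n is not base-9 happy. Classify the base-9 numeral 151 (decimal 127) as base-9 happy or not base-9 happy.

127 = (1,5,1)_9 → 1² + 5² + 1² = 1 + 25 + 1 = 27
27 = (3,0)_9 → 3² + 0² = 9 + 0 = 9
9 = (1,0)_9 → 1² + 0² = 1 + 0 = 1  — reached 1.

base-9 happy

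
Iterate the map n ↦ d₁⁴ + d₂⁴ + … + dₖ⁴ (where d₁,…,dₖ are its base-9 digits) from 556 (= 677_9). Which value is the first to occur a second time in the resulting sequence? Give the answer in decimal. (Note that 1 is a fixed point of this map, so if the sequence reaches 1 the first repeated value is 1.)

4098

556 = (6,7,7)_9 → 6⁴ + 7⁴ + 7⁴ = 6098
6098 = (8,3,2,5)_9 → 8⁴ + 3⁴ + 2⁴ + 5⁴ = 4818
4818 = (6,5,4,3)_9 → 6⁴ + 5⁴ + 4⁴ + 3⁴ = 2258
2258 = (3,0,7,8)_9 → 3⁴ + 0⁴ + 7⁴ + 8⁴ = 6578
6578 = (1,0,0,1,8)_9 → 1⁴ + 0⁴ + 0⁴ + 1⁴ + 8⁴ = 4098
4098 = (5,5,5,3)_9 → 5⁴ + 5⁴ + 5⁴ + 3⁴ = 1956
1956 = (2,6,1,3)_9 → 2⁴ + 6⁴ + 1⁴ + 3⁴ = 1394
1394 = (1,8,1,8)_9 → 1⁴ + 8⁴ + 1⁴ + 8⁴ = 8194
8194 = (1,2,2,1,4)_9 → 1⁴ + 2⁴ + 2⁴ + 1⁴ + 4⁴ = 290
290 = (3,5,2)_9 → 3⁴ + 5⁴ + 2⁴ = 722
722 = (8,8,2)_9 → 8⁴ + 8⁴ + 2⁴ = 8208
8208 = (1,2,2,3,0)_9 → 1⁴ + 2⁴ + 2⁴ + 3⁴ + 0⁴ = 114
114 = (1,3,6)_9 → 1⁴ + 3⁴ + 6⁴ = 1378
1378 = (1,8,0,1)_9 → 1⁴ + 8⁴ + 0⁴ + 1⁴ = 4098  — 4098 already appeared earlier.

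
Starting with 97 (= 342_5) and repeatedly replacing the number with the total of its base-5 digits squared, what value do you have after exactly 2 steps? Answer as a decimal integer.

17

97 = (3,4,2)_5 → 3² + 4² + 2² = 9 + 16 + 4 = 29
29 = (1,0,4)_5 → 1² + 0² + 4² = 1 + 0 + 16 = 17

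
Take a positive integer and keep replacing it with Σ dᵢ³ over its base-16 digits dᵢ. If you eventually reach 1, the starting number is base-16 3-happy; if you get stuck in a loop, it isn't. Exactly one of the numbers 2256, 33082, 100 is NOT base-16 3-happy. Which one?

2256

2256: 2256 → 2709 → 1854 → 3114 → 2736 → 2331 → 2061 → 2709  — repeats 2709 (not base-16 3-happy)
33082: 33082 → 1540 → 280 → 514 → 16 → 1  — reaches 1 (base-16 3-happy)
100: 100 → 280 → 514 → 16 → 1  — reaches 1 (base-16 3-happy)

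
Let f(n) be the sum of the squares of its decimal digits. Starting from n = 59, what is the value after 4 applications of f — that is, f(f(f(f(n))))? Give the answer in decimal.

89

59 → 5² + 9² = 106
106 → 1² + 0² + 6² = 37
37 → 3² + 7² = 58
58 → 5² + 8² = 89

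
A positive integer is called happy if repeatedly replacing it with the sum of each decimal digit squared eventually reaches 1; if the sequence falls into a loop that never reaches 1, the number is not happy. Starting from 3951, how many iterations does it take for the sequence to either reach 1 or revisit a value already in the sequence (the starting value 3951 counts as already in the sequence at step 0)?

12

3951 → 3² + 9² + 5² + 1² = 116
116 → 1² + 1² + 6² = 38
38 → 3² + 8² = 73
73 → 7² + 3² = 58
58 → 5² + 8² = 89
89 → 8² + 9² = 145
145 → 1² + 4² + 5² = 42
42 → 4² + 2² = 20
20 → 2² + 0² = 4
4 → 4² = 16
16 → 1² + 6² = 37
37 → 3² + 7² = 58  — 58 repeats.
That took 12 steps.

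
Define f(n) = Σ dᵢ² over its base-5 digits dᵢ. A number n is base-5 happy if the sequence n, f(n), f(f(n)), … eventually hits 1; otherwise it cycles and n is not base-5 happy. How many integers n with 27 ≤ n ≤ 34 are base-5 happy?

2

27: 27 → 5 → 1  (reaches 1)
28: 28 → 10 → 4 → 16 → 10  (repeats 10)
29: 29 → 17 → 13 → 13  (repeats 13)
30: 30 → 2 → 4 → 16 → 10 → 4  (repeats 4)
31: 31 → 3 → 9 → 17 → 13 → 13  (repeats 13)
32: 32 → 6 → 2 → 4 → 16 → 10 → 4  (repeats 4)
33: 33 → 11 → 5 → 1  (reaches 1)
34: 34 → 18 → 18  (repeats 18)
base-5 happy: 27, 33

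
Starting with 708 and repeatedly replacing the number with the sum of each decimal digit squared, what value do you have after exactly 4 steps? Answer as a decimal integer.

4

708 → 7² + 0² + 8² = 113
113 → 1² + 1² + 3² = 11
11 → 1² + 1² = 2
2 → 2² = 4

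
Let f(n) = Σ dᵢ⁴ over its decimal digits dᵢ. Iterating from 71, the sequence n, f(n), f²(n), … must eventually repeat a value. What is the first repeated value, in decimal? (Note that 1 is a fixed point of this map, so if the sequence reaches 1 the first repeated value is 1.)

71 → 7⁴ + 1⁴ = 2402
2402 → 2⁴ + 4⁴ + 0⁴ + 2⁴ = 288
288 → 2⁴ + 8⁴ + 8⁴ = 8208
8208 → 8⁴ + 2⁴ + 0⁴ + 8⁴ = 8208  — 8208 already appeared earlier.

8208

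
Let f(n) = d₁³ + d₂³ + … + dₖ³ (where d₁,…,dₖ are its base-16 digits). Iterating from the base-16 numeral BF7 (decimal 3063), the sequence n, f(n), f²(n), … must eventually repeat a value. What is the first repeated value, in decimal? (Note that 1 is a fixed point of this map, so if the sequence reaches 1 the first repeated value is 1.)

576

3063 = (11,15,7)_16 → 5049
5049 = (1,3,11,9)_16 → 2088
2088 = (8,2,8)_16 → 1032
1032 = (4,0,8)_16 → 576
576 = (2,4,0)_16 → 72
72 = (4,8)_16 → 576  — 576 already appeared earlier.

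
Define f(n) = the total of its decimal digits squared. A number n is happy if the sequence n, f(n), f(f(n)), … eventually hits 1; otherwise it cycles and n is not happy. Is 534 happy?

534 → 5² + 3² + 4² = 50
50 → 5² + 0² = 25
25 → 2² + 5² = 29
29 → 2² + 9² = 85
85 → 8² + 5² = 89
89 → 8² + 9² = 145
145 → 1² + 4² + 5² = 42
42 → 4² + 2² = 20
20 → 2² + 0² = 4
4 → 4² = 16
16 → 1² + 6² = 37
37 → 3² + 7² = 58
58 → 5² + 8² = 89  — 89 already seen; the sequence cycles without reaching 1.

not happy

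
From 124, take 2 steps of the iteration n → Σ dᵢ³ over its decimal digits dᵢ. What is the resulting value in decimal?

124 → 1³ + 2³ + 4³ = 73
73 → 7³ + 3³ = 370

370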